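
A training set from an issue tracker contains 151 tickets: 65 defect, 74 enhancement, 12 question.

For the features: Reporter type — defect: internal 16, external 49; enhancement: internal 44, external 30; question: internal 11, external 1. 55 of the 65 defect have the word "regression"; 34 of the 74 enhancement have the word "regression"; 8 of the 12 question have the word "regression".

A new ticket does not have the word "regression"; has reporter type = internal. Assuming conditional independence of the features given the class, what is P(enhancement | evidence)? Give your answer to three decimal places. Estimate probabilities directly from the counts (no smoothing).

defect: (65/151) × (16/65) × (10/65) ≈ 0.0163016
enhancement: (74/151) × (44/74) × (40/74) ≈ 0.157509
question: (12/151) × (11/12) × (4/12) ≈ 0.0242826
P(enhancement | x) = 0.157509 / 0.1980932 ≈ 0.795

0.795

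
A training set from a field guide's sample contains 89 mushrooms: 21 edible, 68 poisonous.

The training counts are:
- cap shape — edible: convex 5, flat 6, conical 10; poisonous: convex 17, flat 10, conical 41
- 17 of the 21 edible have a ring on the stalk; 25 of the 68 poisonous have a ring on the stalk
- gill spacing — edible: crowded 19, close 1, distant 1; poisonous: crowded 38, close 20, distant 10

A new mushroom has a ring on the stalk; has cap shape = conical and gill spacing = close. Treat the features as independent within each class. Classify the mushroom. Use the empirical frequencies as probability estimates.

poisonous

edible: (21/89) × (10/21) × (17/21) × (1/21) ≈ 0.00433132
poisonous: (68/89) × (41/68) × (25/68) × (20/68) ≈ 0.0498134
Highest score → poisonous.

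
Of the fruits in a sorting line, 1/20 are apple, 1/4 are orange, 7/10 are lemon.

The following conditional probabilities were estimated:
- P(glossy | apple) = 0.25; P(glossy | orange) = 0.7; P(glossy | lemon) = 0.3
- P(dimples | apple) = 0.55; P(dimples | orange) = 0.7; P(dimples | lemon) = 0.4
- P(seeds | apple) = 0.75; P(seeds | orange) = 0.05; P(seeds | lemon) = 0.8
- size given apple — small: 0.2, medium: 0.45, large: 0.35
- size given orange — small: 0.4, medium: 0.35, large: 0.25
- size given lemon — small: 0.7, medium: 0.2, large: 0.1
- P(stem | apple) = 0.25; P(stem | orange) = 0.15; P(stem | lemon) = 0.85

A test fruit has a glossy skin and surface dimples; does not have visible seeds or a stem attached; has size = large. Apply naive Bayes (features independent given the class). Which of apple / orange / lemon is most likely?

apple: 0.05 × 0.25 × 0.55 × (1−0.75) × 0.35 × (1−0.25) = 0.000451171875
orange: 0.25 × 0.7 × 0.7 × (1−0.05) × 0.25 × (1−0.15) = 0.0247296875
lemon: 0.7 × 0.3 × 0.4 × (1−0.8) × 0.1 × (1−0.85) = 0.000252
Highest score → orange.

orange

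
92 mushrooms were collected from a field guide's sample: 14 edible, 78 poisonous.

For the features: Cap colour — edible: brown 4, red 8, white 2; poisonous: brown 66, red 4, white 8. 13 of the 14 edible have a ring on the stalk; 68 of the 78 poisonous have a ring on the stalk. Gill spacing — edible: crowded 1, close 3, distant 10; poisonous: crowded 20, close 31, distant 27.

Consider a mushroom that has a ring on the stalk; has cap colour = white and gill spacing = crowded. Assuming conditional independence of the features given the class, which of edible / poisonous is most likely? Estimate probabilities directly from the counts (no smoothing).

poisonous

edible: (14/92) × (2/14) × (13/14) × (1/14) ≈ 0.00144188
poisonous: (78/92) × (8/78) × (68/78) × (20/78) ≈ 0.019438
Highest score → poisonous.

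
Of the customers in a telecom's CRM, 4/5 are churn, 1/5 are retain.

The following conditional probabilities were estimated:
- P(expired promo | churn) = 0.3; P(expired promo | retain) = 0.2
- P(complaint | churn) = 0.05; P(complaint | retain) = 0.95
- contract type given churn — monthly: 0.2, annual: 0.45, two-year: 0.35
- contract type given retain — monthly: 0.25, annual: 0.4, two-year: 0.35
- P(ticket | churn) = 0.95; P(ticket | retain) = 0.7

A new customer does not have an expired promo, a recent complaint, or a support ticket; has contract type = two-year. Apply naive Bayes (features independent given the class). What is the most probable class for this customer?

churn: 0.8 × (1−0.3) × (1−0.05) × 0.35 × (1−0.95) = 0.00931
retain: 0.2 × (1−0.2) × (1−0.95) × 0.35 × (1−0.7) = 0.00084
Highest score → churn.

churn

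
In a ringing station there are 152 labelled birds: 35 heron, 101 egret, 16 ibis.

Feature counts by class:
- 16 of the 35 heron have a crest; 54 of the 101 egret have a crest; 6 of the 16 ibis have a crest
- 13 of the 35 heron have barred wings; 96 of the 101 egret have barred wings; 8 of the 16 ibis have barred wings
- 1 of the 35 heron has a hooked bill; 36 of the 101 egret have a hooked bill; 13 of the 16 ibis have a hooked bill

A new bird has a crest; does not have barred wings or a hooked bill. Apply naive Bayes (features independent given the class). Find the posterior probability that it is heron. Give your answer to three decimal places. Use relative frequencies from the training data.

heron: (35/152) × (16/35) × (22/35) × (34/35) ≈ 0.064275
egret: (101/152) × (54/101) × (5/101) × (65/101) ≈ 0.0113185
ibis: (16/152) × (6/16) × (8/16) × (3/16) ≈ 0.00370066
P(heron | x) = 0.064275 / 0.07929416 ≈ 0.811

0.811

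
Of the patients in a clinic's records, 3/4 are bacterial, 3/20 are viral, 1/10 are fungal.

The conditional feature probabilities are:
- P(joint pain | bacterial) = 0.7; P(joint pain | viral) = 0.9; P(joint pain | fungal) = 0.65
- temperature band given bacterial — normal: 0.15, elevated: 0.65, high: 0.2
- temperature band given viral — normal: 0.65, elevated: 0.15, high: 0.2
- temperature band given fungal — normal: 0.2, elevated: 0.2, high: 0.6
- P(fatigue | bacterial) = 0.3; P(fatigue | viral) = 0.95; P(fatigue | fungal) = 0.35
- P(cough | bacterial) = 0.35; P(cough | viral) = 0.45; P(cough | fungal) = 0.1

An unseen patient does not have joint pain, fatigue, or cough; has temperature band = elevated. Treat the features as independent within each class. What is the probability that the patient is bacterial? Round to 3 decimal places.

bacterial: 0.75 × (1−0.7) × 0.65 × (1−0.3) × (1−0.35) = 0.06654375
viral: 0.15 × (1−0.9) × 0.15 × (1−0.95) × (1−0.45) = 0.000061875
fungal: 0.1 × (1−0.65) × 0.2 × (1−0.35) × (1−0.1) = 0.004095
P(bacterial | x) = 0.06654375 / 0.070700625 ≈ 0.941

0.941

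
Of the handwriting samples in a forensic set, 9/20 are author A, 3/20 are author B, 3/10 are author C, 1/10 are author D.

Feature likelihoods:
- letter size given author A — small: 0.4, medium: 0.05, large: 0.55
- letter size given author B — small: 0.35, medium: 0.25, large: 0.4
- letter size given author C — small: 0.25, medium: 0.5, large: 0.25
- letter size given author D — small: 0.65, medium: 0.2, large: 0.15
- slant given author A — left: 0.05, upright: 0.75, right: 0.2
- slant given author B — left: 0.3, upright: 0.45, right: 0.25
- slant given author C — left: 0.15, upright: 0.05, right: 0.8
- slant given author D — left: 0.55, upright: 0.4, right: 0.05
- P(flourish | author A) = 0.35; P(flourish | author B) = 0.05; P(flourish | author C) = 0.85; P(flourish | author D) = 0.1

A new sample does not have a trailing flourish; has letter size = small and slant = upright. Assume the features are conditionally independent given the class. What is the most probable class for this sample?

author A

author A: 0.45 × 0.4 × 0.75 × (1−0.35) = 0.08775
author B: 0.15 × 0.35 × 0.45 × (1−0.05) = 0.02244375
author C: 0.3 × 0.25 × 0.05 × (1−0.85) = 0.0005625
author D: 0.1 × 0.65 × 0.4 × (1−0.1) = 0.0234
Highest score → author A.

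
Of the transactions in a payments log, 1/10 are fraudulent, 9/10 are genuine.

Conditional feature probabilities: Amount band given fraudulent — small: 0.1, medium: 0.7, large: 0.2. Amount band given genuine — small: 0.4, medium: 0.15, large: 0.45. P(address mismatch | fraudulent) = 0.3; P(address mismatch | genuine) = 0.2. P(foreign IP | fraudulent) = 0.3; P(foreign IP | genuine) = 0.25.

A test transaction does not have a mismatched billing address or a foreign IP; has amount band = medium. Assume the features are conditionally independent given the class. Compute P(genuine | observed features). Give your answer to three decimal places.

fraudulent: 0.1 × 0.7 × (1−0.3) × (1−0.3) = 0.0343
genuine: 0.9 × 0.15 × (1−0.2) × (1−0.25) = 0.081
P(genuine | x) = 0.081 / 0.1153 ≈ 0.703

0.703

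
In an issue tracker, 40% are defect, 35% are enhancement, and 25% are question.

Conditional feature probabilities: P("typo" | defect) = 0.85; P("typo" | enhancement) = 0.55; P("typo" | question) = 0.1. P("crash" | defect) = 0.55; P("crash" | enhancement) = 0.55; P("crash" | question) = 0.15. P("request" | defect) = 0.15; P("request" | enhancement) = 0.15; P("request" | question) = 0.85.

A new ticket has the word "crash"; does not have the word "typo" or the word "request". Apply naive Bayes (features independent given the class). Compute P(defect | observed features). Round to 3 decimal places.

0.263

defect: 0.4 × (1−0.85) × 0.55 × (1−0.15) = 0.02805
enhancement: 0.35 × (1−0.55) × 0.55 × (1−0.15) = 0.07363125
question: 0.25 × (1−0.1) × 0.15 × (1−0.85) = 0.0050625
P(defect | x) = 0.02805 / 0.10674375 ≈ 0.263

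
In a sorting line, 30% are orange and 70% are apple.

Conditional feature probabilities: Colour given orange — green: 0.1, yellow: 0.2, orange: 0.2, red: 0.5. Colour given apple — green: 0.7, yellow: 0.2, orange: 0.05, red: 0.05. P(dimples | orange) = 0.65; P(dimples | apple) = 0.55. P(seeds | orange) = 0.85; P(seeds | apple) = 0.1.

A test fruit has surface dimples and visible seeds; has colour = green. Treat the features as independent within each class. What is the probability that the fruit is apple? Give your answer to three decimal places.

orange: 0.3 × 0.1 × 0.65 × 0.85 = 0.016575
apple: 0.7 × 0.7 × 0.55 × 0.1 = 0.02695
P(apple | x) = 0.02695 / 0.043525 ≈ 0.619

0.619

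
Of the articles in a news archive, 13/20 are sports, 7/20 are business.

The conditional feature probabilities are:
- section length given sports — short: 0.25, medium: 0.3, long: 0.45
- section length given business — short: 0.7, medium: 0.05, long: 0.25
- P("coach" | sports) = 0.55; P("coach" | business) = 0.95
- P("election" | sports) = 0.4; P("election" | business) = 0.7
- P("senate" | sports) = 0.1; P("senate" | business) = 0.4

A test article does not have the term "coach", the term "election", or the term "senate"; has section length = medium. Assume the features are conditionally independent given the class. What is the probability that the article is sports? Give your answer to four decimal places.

0.9967

sports: 0.65 × 0.3 × (1−0.55) × (1−0.4) × (1−0.1) = 0.047385
business: 0.35 × 0.05 × (1−0.95) × (1−0.7) × (1−0.4) = 0.0001575
P(sports | x) = 0.047385 / 0.0475425 ≈ 0.9967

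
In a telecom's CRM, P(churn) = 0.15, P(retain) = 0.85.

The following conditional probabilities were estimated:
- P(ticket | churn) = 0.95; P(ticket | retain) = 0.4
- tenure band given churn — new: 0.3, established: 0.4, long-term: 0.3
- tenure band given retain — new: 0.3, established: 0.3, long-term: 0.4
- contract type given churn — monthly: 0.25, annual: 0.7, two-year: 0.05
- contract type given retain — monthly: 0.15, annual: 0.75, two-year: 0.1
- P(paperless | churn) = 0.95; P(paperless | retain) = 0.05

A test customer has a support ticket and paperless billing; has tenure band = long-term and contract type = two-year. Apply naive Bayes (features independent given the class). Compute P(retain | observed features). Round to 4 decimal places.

churn: 0.15 × 0.95 × 0.3 × 0.05 × 0.95 = 0.002030625
retain: 0.85 × 0.4 × 0.4 × 0.1 × 0.05 = 0.00068
P(retain | x) = 0.00068 / 0.002710625 ≈ 0.2509

0.2509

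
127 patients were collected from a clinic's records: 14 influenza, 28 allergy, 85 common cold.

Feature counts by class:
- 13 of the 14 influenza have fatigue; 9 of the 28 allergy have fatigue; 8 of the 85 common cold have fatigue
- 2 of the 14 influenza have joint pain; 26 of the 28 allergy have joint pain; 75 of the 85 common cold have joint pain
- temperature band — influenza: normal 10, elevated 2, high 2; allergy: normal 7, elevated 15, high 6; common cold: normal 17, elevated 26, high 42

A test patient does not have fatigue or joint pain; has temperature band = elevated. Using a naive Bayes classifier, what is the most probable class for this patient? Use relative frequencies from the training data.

influenza: (14/127) × (1/14) × (12/14) × (2/14) ≈ 0.000964165
allergy: (28/127) × (19/28) × (2/28) × (15/28) ≈ 0.00572473
common cold: (85/127) × (77/85) × (10/85) × (26/85) ≈ 0.0218184
Highest score → common cold.

common cold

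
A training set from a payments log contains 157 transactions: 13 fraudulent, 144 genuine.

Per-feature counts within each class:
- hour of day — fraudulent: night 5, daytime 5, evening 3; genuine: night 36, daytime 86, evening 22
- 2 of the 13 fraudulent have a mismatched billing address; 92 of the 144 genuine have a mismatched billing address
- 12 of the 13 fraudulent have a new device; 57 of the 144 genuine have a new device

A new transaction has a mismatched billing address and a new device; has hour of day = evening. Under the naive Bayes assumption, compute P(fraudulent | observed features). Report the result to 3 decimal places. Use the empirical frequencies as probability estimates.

0.071

fraudulent: (13/157) × (3/13) × (2/13) × (12/13) ≈ 0.0027136
genuine: (144/157) × (22/144) × (92/144) × (57/144) ≈ 0.0354373
P(fraudulent | x) = 0.0027136 / 0.0381509 ≈ 0.071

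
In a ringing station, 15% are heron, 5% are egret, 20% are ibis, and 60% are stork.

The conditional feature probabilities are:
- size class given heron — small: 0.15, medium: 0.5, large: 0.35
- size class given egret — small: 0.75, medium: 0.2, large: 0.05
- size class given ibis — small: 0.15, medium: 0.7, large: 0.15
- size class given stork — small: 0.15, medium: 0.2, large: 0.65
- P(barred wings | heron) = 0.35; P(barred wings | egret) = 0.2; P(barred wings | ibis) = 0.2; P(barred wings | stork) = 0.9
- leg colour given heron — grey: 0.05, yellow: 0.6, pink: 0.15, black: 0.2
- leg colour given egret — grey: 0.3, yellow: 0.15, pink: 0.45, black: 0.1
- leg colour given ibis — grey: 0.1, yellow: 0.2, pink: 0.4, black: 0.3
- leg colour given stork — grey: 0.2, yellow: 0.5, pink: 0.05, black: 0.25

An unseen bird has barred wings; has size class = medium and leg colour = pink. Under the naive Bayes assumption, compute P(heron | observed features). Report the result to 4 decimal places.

0.1837

heron: 0.15 × 0.5 × 0.35 × 0.15 = 0.0039375
egret: 0.05 × 0.2 × 0.2 × 0.45 = 0.0009
ibis: 0.2 × 0.7 × 0.2 × 0.4 = 0.0112
stork: 0.6 × 0.2 × 0.9 × 0.05 = 0.0054
P(heron | x) = 0.0039375 / 0.0214375 ≈ 0.1837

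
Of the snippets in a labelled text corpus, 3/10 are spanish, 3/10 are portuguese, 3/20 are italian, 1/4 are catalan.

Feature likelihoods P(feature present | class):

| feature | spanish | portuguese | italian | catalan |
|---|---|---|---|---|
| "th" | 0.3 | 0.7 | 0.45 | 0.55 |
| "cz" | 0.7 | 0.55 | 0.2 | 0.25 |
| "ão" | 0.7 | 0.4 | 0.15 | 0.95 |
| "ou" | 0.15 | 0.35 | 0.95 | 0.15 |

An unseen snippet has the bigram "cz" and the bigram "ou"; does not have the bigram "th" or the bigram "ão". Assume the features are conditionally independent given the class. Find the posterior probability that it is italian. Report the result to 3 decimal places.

spanish: 0.3 × (1−0.3) × 0.7 × (1−0.7) × 0.15 = 0.006615
portuguese: 0.3 × (1−0.7) × 0.55 × (1−0.4) × 0.35 = 0.010395
italian: 0.15 × (1−0.45) × 0.2 × (1−0.15) × 0.95 = 0.01332375
catalan: 0.25 × (1−0.55) × 0.25 × (1−0.95) × 0.15 = 0.0002109375
P(italian | x) = 0.01332375 / 0.0305446875 ≈ 0.436

0.436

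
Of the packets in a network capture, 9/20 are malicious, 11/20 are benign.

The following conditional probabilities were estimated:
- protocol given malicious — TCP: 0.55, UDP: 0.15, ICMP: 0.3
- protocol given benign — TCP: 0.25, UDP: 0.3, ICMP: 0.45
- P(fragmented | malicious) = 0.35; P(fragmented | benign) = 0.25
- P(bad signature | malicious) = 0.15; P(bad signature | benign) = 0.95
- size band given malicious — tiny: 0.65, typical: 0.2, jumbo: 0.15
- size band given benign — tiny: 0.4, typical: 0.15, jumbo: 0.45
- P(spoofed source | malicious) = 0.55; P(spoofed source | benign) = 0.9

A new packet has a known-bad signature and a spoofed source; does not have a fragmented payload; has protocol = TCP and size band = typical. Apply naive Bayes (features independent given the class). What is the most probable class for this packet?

benign

malicious: 0.45 × 0.55 × (1−0.35) × 0.15 × 0.2 × 0.55 = 0.0026544375
benign: 0.55 × 0.25 × (1−0.25) × 0.95 × 0.15 × 0.9 = 0.01322578125
Highest score → benign.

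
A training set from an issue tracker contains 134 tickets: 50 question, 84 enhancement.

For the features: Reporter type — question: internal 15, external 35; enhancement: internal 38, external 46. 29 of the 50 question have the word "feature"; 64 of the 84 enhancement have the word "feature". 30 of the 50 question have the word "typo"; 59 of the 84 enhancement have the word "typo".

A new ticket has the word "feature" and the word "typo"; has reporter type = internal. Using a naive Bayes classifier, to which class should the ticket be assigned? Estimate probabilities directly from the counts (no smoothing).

question: (50/134) × (15/50) × (29/50) × (30/50) ≈ 0.0389552
enhancement: (84/134) × (38/84) × (64/84) × (59/84) ≈ 0.151758
Highest score → enhancement.

enhancement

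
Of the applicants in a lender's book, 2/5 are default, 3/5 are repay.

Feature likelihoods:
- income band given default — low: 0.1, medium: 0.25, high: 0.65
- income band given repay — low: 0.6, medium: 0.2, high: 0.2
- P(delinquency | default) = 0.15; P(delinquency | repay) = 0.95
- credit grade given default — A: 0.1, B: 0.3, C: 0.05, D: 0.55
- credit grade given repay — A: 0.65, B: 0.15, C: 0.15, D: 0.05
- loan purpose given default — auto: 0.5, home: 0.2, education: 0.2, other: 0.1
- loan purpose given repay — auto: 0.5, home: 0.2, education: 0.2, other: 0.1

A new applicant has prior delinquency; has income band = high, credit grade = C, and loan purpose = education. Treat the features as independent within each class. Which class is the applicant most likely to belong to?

repay

default: 0.4 × 0.65 × 0.15 × 0.05 × 0.2 = 0.00039
repay: 0.6 × 0.2 × 0.95 × 0.15 × 0.2 = 0.00342
Highest score → repay.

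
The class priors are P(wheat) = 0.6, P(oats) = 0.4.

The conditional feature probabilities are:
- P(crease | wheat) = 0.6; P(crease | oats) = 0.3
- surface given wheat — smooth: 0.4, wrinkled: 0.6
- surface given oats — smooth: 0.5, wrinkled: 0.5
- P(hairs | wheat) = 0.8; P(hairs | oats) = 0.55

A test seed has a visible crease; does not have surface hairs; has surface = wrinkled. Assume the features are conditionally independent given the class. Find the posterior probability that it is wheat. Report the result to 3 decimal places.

wheat: 0.6 × 0.6 × 0.6 × (1−0.8) = 0.0432
oats: 0.4 × 0.3 × 0.5 × (1−0.55) = 0.027
P(wheat | x) = 0.0432 / 0.0702 ≈ 0.615

0.615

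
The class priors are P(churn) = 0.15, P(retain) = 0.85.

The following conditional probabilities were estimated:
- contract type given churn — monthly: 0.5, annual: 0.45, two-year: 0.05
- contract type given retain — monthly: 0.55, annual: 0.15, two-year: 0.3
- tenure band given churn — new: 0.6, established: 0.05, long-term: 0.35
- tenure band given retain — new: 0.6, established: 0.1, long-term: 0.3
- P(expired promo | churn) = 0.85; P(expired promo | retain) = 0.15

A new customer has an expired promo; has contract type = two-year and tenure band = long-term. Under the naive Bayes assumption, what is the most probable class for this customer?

retain

churn: 0.15 × 0.05 × 0.35 × 0.85 = 0.00223125
retain: 0.85 × 0.3 × 0.3 × 0.15 = 0.011475
Highest score → retain.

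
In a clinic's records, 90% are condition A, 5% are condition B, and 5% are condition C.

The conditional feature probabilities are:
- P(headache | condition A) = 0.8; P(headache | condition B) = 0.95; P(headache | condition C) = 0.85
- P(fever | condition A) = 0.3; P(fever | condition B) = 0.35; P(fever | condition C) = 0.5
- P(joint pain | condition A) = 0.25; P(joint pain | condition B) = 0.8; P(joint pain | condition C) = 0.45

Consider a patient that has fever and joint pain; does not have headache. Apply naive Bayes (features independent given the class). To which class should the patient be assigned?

condition A

condition A: 0.9 × (1−0.8) × 0.3 × 0.25 = 0.0135
condition B: 0.05 × (1−0.95) × 0.35 × 0.8 = 0.0007
condition C: 0.05 × (1−0.85) × 0.5 × 0.45 = 0.0016875
Highest score → condition A.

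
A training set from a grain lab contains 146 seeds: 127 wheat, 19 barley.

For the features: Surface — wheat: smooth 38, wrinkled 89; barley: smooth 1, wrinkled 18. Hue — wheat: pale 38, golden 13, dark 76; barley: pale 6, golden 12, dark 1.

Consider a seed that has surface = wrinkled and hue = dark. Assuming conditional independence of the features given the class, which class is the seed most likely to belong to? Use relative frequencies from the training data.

wheat

wheat: (127/146) × (89/127) × (76/127) ≈ 0.364793
barley: (19/146) × (18/19) × (1/19) ≈ 0.00648882
Highest score → wheat.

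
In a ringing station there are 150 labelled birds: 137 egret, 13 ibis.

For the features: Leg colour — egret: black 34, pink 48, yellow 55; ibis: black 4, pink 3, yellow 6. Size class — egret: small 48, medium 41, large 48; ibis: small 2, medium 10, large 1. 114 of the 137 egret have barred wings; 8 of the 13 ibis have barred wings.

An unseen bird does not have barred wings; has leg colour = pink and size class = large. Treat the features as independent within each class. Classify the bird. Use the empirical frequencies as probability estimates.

egret: (137/150) × (48/137) × (48/137) × (23/137) ≈ 0.0188225
ibis: (13/150) × (3/13) × (1/13) × (5/13) ≈ 0.000591716
Highest score → egret.

egret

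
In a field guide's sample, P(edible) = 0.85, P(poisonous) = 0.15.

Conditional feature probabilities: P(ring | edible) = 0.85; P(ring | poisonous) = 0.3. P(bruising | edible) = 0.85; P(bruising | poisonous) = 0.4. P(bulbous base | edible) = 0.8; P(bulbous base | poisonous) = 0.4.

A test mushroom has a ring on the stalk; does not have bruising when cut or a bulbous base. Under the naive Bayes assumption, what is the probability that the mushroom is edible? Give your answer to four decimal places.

edible: 0.85 × 0.85 × (1−0.85) × (1−0.8) = 0.021675
poisonous: 0.15 × 0.3 × (1−0.4) × (1−0.4) = 0.0162
P(edible | x) = 0.021675 / 0.037875 ≈ 0.5723

0.5723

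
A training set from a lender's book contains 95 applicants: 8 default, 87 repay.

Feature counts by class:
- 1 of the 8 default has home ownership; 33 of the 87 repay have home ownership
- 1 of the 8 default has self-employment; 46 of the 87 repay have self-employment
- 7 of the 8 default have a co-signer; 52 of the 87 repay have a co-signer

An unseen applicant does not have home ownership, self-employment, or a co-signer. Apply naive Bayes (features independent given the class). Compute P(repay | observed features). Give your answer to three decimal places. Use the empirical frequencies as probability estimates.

0.930

default: (8/95) × (7/8) × (7/8) × (1/8) ≈ 0.00805921
repay: (87/95) × (54/87) × (41/87) × (35/87) ≈ 0.107766
P(repay | x) = 0.107766 / 0.11582521 ≈ 0.930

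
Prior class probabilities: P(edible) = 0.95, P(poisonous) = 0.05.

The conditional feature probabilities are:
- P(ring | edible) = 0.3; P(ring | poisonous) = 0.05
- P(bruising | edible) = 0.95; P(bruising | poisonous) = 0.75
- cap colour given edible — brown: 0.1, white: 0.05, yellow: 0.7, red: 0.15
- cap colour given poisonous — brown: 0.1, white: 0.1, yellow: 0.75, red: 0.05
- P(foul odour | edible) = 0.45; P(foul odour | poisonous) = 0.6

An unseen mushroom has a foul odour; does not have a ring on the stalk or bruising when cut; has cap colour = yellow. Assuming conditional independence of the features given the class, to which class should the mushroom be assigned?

edible

edible: 0.95 × (1−0.3) × (1−0.95) × 0.7 × 0.45 = 0.01047375
poisonous: 0.05 × (1−0.05) × (1−0.75) × 0.75 × 0.6 = 0.00534375
Highest score → edible.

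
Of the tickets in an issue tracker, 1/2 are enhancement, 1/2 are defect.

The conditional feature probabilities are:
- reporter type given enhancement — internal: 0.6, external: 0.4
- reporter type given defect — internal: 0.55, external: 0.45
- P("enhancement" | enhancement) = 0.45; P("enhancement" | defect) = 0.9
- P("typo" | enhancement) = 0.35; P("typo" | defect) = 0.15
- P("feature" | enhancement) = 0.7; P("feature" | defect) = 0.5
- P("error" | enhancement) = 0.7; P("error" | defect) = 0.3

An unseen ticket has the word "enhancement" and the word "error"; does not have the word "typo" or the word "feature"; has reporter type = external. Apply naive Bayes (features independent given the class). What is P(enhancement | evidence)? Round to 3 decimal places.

enhancement: 0.5 × 0.4 × 0.45 × (1−0.35) × (1−0.7) × 0.7 = 0.012285
defect: 0.5 × 0.45 × 0.9 × (1−0.15) × (1−0.5) × 0.3 = 0.02581875
P(enhancement | x) = 0.012285 / 0.03810375 ≈ 0.322

0.322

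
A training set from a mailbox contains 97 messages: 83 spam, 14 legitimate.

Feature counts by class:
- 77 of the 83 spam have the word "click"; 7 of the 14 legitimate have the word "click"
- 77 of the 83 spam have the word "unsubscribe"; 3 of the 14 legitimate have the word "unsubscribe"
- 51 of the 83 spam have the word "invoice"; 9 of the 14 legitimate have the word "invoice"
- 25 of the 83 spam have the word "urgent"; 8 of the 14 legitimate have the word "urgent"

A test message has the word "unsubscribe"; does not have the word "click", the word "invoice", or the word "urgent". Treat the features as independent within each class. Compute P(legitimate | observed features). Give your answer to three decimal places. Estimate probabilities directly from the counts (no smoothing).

0.133

spam: (83/97) × (6/83) × (77/83) × (32/83) × (58/83) ≈ 0.0154602
legitimate: (14/97) × (7/14) × (3/14) × (5/14) × (6/14) ≈ 0.00236693
P(legitimate | x) = 0.00236693 / 0.01782713 ≈ 0.133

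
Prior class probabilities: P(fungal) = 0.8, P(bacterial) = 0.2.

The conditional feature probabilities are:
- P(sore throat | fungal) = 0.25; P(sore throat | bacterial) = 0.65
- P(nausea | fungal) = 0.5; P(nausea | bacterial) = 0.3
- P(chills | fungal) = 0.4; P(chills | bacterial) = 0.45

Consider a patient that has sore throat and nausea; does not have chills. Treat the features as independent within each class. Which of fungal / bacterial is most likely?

fungal: 0.8 × 0.25 × 0.5 × (1−0.4) = 0.06
bacterial: 0.2 × 0.65 × 0.3 × (1−0.45) = 0.02145
Highest score → fungal.

fungal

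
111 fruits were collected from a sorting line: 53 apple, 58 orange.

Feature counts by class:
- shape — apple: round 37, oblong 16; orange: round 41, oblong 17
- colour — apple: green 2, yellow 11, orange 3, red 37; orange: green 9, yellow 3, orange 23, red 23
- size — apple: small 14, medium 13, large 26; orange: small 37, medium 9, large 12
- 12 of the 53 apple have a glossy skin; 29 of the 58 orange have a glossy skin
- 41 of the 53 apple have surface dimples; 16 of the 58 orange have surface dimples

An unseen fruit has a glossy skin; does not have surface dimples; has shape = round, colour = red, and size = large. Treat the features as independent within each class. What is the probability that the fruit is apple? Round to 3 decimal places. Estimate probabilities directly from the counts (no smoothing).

apple: (53/111) × (37/53) × (37/53) × (26/53) × (12/53) × (12/53) ≈ 0.00585211
orange: (58/111) × (41/58) × (23/58) × (12/58) × (29/58) × (42/58) ≈ 0.0109725
P(apple | x) = 0.00585211 / 0.01682461 ≈ 0.348

0.348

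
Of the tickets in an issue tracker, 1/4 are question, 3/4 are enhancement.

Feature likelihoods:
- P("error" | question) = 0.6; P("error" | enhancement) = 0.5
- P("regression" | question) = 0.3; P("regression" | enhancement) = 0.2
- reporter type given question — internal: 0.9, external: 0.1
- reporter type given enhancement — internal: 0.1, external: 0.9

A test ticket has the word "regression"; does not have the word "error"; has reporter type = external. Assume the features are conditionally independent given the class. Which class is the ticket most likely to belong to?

enhancement

question: 0.25 × (1−0.6) × 0.3 × 0.1 = 0.003
enhancement: 0.75 × (1−0.5) × 0.2 × 0.9 = 0.0675
Highest score → enhancement.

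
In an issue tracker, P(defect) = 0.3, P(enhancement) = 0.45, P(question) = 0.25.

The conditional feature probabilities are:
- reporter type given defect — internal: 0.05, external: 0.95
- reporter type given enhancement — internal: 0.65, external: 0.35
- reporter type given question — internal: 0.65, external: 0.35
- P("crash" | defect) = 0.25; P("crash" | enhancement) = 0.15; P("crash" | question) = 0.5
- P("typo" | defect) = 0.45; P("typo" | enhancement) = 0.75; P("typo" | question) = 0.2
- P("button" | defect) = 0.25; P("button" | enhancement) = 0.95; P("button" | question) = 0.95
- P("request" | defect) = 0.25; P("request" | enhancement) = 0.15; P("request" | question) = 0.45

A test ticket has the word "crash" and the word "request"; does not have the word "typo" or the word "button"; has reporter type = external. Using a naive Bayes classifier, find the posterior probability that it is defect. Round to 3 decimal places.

0.898

defect: 0.3 × 0.95 × 0.25 × (1−0.45) × (1−0.25) × 0.25 = 0.00734765625
enhancement: 0.45 × 0.35 × 0.15 × (1−0.75) × (1−0.95) × 0.15 = 0.000044296875
question: 0.25 × 0.35 × 0.5 × (1−0.2) × (1−0.95) × 0.45 = 0.0007875
P(defect | x) = 0.00734765625 / 0.008179453125 ≈ 0.898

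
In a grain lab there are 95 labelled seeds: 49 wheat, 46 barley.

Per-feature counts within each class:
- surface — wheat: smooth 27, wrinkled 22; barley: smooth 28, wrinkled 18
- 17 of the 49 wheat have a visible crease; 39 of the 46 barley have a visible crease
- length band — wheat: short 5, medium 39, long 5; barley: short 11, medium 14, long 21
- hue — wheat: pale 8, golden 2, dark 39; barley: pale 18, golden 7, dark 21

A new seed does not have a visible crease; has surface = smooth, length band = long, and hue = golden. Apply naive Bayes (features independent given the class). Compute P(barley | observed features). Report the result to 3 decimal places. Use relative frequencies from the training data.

wheat: (49/95) × (27/49) × (32/49) × (5/49) × (2/49) ≈ 0.00077304
barley: (46/95) × (28/46) × (7/46) × (21/46) × (7/46) ≈ 0.00311585
P(barley | x) = 0.00311585 / 0.00388889 ≈ 0.801

0.801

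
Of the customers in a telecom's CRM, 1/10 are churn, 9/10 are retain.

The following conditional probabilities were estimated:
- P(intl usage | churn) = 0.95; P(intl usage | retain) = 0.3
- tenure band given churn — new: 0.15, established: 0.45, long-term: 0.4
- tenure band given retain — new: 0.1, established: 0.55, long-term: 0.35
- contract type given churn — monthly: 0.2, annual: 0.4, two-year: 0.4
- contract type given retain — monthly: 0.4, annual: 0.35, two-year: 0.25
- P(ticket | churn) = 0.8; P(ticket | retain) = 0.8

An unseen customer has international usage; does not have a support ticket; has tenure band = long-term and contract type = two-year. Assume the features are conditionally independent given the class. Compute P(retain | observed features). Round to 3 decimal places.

0.608

churn: 0.1 × 0.95 × 0.4 × 0.4 × (1−0.8) = 0.00304
retain: 0.9 × 0.3 × 0.35 × 0.25 × (1−0.8) = 0.004725
P(retain | x) = 0.004725 / 0.007765 ≈ 0.608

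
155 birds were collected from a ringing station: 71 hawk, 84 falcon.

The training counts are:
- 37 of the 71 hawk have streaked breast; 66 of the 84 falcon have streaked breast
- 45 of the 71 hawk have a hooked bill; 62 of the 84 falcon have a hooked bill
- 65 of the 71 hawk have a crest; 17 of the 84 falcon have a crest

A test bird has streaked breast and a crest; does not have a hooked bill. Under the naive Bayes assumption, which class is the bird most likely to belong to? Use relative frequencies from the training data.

hawk: (71/155) × (37/71) × (26/71) × (65/71) ≈ 0.0800276
falcon: (84/155) × (66/84) × (22/84) × (17/84) ≈ 0.0225697
Highest score → hawk.

hawk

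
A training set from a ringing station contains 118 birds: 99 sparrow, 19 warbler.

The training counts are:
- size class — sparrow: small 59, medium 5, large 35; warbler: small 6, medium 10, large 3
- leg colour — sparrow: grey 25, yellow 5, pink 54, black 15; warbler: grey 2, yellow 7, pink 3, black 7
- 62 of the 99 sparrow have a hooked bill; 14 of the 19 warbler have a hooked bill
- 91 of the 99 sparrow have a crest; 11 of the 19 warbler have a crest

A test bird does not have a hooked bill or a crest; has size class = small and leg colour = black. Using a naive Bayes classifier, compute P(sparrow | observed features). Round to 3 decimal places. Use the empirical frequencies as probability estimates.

sparrow: (99/118) × (59/99) × (15/99) × (37/99) × (8/99) ≈ 0.00228795
warbler: (19/118) × (6/19) × (7/19) × (5/19) × (8/19) ≈ 0.00207571
P(sparrow | x) = 0.00228795 / 0.00436366 ≈ 0.524

0.524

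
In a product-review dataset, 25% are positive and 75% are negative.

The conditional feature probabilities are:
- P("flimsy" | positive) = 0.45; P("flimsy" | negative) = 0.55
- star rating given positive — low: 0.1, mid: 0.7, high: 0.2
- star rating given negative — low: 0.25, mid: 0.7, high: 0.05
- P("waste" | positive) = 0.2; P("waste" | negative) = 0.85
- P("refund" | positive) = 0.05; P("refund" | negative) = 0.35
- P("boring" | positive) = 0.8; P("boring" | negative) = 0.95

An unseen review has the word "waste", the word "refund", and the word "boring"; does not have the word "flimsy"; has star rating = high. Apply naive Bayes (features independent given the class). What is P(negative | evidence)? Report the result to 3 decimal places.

positive: 0.25 × (1−0.45) × 0.2 × 0.2 × 0.05 × 0.8 = 0.00022
negative: 0.75 × (1−0.55) × 0.05 × 0.85 × 0.35 × 0.95 = 0.004769296875
P(negative | x) = 0.004769296875 / 0.004989296875 ≈ 0.956

0.956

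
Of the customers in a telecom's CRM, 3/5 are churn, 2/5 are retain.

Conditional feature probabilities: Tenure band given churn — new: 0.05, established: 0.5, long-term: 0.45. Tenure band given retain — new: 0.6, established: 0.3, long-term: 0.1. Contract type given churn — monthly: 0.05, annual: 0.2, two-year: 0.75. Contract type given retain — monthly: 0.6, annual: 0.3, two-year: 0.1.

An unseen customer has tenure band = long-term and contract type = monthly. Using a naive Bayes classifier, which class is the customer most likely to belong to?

churn: 0.6 × 0.45 × 0.05 = 0.0135
retain: 0.4 × 0.1 × 0.6 = 0.024
Highest score → retain.

retain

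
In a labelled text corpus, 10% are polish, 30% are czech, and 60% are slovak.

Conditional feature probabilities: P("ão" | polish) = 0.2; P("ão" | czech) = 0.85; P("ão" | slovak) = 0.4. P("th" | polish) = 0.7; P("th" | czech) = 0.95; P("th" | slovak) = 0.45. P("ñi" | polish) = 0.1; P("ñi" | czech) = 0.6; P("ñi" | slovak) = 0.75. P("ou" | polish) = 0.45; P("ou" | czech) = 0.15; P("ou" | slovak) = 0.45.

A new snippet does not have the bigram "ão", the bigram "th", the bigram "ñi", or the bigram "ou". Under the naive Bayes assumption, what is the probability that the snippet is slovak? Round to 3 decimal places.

polish: 0.1 × (1−0.2) × (1−0.7) × (1−0.1) × (1−0.45) = 0.01188
czech: 0.3 × (1−0.85) × (1−0.95) × (1−0.6) × (1−0.15) = 0.000765
slovak: 0.6 × (1−0.4) × (1−0.45) × (1−0.75) × (1−0.45) = 0.027225
P(slovak | x) = 0.027225 / 0.03987 ≈ 0.683

0.683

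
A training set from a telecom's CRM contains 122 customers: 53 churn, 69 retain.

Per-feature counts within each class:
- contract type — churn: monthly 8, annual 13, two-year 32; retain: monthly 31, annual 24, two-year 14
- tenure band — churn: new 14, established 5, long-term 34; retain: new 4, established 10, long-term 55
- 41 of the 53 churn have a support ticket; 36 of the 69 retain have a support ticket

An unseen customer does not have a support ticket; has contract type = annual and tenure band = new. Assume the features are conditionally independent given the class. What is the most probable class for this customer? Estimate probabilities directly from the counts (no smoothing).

churn

churn: (53/122) × (13/53) × (14/53) × (12/53) ≈ 0.00637296
retain: (69/122) × (24/69) × (4/69) × (33/69) ≈ 0.00545415
Highest score → churn.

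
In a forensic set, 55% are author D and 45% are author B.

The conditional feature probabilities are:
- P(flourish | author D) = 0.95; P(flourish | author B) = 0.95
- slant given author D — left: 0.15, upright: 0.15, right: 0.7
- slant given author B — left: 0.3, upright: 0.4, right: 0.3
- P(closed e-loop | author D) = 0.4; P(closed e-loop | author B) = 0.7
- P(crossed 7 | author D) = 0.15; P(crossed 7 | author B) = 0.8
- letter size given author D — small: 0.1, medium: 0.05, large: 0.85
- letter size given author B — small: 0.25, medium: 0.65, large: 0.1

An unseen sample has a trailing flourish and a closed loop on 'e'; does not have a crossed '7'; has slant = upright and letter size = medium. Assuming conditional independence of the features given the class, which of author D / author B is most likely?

author B

author D: 0.55 × 0.95 × 0.15 × 0.4 × (1−0.15) × 0.05 = 0.001332375
author B: 0.45 × 0.95 × 0.4 × 0.7 × (1−0.8) × 0.65 = 0.015561
Highest score → author B.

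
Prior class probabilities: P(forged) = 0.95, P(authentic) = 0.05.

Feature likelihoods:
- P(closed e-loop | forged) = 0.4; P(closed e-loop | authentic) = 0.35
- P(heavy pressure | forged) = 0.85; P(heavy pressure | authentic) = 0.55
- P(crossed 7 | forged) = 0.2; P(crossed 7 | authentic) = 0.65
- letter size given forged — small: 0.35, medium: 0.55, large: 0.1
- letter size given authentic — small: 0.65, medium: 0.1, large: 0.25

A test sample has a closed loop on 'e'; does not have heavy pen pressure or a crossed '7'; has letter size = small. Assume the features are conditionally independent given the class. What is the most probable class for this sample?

forged

forged: 0.95 × 0.4 × (1−0.85) × (1−0.2) × 0.35 = 0.01596
authentic: 0.05 × 0.35 × (1−0.55) × (1−0.65) × 0.65 = 0.0017915625
Highest score → forged.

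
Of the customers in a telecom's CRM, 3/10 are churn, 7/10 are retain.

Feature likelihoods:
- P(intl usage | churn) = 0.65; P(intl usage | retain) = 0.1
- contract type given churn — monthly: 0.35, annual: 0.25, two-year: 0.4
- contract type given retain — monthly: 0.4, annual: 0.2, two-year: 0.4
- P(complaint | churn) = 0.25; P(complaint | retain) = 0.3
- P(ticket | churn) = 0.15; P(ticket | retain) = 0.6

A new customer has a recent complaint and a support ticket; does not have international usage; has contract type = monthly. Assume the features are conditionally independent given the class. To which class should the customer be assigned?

churn: 0.3 × (1−0.65) × 0.35 × 0.25 × 0.15 = 0.001378125
retain: 0.7 × (1−0.1) × 0.4 × 0.3 × 0.6 = 0.04536
Highest score → retain.

retain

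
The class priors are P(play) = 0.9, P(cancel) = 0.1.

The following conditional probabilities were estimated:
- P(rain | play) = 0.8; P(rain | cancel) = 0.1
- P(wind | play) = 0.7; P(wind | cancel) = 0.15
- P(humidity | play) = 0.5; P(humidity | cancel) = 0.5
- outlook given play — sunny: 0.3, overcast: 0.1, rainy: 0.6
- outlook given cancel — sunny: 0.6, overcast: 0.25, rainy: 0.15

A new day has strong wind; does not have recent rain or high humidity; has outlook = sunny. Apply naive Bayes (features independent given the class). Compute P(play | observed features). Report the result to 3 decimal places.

0.824

play: 0.9 × (1−0.8) × 0.7 × (1−0.5) × 0.3 = 0.0189
cancel: 0.1 × (1−0.1) × 0.15 × (1−0.5) × 0.6 = 0.00405
P(play | x) = 0.0189 / 0.02295 ≈ 0.824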